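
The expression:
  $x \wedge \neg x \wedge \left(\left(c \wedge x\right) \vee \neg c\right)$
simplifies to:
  $\text{False}$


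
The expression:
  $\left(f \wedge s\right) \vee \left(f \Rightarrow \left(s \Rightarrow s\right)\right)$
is always true.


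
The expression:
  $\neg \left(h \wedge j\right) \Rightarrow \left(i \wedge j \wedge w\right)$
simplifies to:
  $j \wedge \left(h \vee i\right) \wedge \left(h \vee w\right)$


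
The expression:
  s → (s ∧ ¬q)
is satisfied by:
  {s: False, q: False}
  {q: True, s: False}
  {s: True, q: False}


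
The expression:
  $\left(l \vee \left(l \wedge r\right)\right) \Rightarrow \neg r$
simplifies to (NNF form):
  $\neg l \vee \neg r$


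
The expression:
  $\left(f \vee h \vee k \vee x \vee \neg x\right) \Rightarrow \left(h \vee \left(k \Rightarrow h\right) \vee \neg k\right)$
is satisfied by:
  {h: True, k: False}
  {k: False, h: False}
  {k: True, h: True}


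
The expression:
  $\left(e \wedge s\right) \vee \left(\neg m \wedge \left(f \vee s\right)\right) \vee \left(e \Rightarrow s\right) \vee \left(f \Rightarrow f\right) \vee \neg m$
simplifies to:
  $\text{True}$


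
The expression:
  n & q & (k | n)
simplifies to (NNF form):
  n & q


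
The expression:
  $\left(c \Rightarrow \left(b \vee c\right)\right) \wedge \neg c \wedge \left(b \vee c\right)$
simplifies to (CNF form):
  $b \wedge \neg c$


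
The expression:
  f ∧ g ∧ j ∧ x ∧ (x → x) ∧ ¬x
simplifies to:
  False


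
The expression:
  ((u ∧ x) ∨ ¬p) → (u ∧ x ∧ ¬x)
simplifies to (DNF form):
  (p ∧ ¬u) ∨ (p ∧ ¬x)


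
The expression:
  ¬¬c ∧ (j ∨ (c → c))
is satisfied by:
  {c: True}


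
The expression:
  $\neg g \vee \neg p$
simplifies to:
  $\neg g \vee \neg p$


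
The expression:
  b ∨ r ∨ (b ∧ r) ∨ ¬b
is always true.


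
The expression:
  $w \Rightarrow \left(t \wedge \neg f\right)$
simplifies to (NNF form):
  $\left(t \wedge \neg f\right) \vee \neg w$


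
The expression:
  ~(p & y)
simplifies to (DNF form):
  ~p | ~y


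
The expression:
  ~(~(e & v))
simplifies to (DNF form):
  e & v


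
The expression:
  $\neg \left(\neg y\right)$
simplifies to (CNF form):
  $y$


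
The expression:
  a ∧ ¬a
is never true.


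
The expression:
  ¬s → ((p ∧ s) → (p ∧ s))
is always true.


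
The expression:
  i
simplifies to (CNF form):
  i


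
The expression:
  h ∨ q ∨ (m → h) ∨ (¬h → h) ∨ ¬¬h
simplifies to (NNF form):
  h ∨ q ∨ ¬m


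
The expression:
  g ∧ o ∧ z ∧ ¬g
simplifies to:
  False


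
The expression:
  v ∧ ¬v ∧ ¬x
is never true.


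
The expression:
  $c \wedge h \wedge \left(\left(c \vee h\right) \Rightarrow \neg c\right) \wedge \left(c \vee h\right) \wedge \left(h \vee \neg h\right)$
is never true.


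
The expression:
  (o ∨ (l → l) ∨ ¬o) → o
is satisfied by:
  {o: True}


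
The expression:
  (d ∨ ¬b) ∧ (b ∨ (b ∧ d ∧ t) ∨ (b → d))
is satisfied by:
  {d: True, b: False}
  {b: False, d: False}
  {b: True, d: True}


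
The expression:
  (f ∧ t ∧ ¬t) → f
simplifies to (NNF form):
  True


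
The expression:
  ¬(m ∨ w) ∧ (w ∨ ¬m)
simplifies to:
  ¬m ∧ ¬w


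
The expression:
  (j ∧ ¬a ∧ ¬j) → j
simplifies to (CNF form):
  True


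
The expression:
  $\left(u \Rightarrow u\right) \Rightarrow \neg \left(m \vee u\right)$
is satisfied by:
  {u: False, m: False}


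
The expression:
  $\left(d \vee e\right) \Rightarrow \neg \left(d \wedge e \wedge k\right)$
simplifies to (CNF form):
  $\neg d \vee \neg e \vee \neg k$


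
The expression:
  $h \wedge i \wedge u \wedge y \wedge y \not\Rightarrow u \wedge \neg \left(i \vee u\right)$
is never true.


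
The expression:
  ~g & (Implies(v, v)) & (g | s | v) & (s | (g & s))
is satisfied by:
  {s: True, g: False}


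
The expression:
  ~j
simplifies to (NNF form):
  ~j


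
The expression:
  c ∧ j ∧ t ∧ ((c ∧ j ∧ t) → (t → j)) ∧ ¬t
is never true.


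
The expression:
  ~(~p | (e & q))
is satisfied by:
  {p: True, e: False, q: False}
  {p: True, q: True, e: False}
  {p: True, e: True, q: False}


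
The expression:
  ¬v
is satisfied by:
  {v: False}


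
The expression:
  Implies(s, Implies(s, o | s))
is always true.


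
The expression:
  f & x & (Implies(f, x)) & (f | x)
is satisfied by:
  {x: True, f: True}


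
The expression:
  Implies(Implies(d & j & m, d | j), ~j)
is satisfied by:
  {j: False}


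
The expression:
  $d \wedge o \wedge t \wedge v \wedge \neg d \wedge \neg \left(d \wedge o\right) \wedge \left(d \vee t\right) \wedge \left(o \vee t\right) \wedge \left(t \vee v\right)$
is never true.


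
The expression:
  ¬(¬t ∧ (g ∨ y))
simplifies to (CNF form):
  (t ∨ ¬g) ∧ (t ∨ ¬y)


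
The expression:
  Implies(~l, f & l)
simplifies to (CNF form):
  l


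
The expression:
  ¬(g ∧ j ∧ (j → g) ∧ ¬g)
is always true.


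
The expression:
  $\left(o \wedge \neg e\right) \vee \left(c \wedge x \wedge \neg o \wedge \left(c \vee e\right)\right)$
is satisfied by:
  {o: True, x: True, c: True, e: False}
  {o: True, x: True, c: False, e: False}
  {o: True, c: True, x: False, e: False}
  {o: True, c: False, x: False, e: False}
  {x: True, c: True, e: False, o: False}
  {e: True, x: True, c: True, o: False}


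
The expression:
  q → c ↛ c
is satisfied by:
  {q: False}


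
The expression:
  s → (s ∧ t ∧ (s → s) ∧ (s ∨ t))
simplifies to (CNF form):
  t ∨ ¬s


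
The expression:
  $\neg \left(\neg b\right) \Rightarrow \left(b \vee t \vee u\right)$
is always true.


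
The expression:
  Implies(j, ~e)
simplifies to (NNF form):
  ~e | ~j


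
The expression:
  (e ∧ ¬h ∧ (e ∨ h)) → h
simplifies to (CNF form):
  h ∨ ¬e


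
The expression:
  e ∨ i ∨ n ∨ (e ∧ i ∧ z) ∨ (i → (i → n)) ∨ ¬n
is always true.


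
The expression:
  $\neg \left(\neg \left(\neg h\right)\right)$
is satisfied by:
  {h: False}


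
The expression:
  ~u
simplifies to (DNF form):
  ~u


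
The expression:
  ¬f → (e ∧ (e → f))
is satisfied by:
  {f: True}


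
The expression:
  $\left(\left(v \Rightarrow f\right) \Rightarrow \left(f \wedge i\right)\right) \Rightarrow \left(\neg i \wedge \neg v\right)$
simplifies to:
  $\left(f \wedge \neg i\right) \vee \left(\neg f \wedge \neg v\right)$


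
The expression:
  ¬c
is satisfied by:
  {c: False}


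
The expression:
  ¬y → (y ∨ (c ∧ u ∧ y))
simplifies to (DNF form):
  y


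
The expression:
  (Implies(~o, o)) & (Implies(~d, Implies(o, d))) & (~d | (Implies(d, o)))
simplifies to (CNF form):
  d & o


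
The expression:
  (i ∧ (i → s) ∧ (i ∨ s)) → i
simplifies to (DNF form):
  True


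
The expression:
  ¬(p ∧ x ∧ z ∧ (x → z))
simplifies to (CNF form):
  ¬p ∨ ¬x ∨ ¬z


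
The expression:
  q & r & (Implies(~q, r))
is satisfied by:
  {r: True, q: True}


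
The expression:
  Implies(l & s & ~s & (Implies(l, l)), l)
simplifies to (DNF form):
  True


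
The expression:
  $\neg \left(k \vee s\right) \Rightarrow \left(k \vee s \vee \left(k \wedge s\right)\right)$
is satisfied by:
  {k: True, s: True}
  {k: True, s: False}
  {s: True, k: False}


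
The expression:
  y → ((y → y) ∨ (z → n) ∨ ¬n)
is always true.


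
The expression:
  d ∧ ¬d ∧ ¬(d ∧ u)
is never true.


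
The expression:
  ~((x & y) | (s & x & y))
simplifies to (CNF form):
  ~x | ~y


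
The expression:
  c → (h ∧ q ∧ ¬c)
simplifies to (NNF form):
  ¬c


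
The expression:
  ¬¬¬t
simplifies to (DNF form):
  ¬t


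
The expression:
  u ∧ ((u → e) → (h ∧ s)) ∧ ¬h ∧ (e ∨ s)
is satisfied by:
  {s: True, u: True, e: False, h: False}


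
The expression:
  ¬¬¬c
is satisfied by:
  {c: False}


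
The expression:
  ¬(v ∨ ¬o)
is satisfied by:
  {o: True, v: False}


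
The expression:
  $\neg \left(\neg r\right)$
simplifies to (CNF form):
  $r$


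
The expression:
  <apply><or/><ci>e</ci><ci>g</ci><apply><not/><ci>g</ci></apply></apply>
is always true.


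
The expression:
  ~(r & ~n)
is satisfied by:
  {n: True, r: False}
  {r: False, n: False}
  {r: True, n: True}


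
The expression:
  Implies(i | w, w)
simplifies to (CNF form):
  w | ~i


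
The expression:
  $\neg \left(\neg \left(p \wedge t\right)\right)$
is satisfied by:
  {t: True, p: True}


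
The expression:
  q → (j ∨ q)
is always true.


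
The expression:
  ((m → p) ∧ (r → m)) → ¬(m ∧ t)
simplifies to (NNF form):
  ¬m ∨ ¬p ∨ ¬t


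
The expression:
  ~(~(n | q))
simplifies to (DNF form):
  n | q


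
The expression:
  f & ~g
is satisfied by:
  {f: True, g: False}


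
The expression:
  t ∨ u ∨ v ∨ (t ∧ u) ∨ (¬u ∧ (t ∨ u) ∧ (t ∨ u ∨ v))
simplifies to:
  t ∨ u ∨ v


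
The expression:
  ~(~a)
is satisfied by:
  {a: True}


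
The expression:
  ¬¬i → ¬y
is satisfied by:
  {y: False, i: False}
  {i: True, y: False}
  {y: True, i: False}


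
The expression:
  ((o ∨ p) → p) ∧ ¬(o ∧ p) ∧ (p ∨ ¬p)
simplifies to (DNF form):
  ¬o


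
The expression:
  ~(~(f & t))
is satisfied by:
  {t: True, f: True}


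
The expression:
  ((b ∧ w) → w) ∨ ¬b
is always true.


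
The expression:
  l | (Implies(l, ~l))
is always true.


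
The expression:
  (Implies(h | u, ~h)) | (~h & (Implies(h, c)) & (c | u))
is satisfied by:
  {h: False}


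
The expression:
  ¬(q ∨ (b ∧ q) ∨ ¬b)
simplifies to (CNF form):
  b ∧ ¬q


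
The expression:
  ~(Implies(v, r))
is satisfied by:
  {v: True, r: False}


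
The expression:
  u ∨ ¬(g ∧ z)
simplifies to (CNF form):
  u ∨ ¬g ∨ ¬z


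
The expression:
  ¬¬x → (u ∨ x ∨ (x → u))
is always true.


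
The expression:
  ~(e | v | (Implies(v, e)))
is never true.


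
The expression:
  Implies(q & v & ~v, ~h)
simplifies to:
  True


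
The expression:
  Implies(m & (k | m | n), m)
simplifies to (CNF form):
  True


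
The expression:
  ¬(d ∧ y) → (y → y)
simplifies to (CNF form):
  True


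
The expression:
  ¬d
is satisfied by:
  {d: False}


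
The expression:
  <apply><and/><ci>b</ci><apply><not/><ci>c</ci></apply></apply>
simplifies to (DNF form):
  <apply><and/><ci>b</ci><apply><not/><ci>c</ci></apply></apply>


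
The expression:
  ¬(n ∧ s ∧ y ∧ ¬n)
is always true.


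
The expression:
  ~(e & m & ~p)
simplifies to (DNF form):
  p | ~e | ~m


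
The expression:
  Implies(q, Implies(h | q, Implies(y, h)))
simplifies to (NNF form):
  h | ~q | ~y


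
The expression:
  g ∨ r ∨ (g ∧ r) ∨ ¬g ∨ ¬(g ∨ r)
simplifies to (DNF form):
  True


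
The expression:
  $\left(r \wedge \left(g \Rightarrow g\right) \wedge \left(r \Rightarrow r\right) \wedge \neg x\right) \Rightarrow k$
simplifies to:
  $k \vee x \vee \neg r$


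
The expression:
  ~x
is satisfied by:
  {x: False}


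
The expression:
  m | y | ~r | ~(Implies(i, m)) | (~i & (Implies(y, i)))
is always true.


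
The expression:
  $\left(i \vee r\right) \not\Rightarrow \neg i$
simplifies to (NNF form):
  $i$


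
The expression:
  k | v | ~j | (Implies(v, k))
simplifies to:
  True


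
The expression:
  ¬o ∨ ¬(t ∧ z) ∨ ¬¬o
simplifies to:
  True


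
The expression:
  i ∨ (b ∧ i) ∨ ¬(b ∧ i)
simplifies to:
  True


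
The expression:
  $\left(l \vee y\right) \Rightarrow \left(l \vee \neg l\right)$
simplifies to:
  $\text{True}$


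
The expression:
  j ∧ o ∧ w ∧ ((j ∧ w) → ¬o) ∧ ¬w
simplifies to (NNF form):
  False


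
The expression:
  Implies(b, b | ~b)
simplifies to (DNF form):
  True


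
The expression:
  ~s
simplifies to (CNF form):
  ~s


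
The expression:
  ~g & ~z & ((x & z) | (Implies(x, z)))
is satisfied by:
  {x: False, g: False, z: False}


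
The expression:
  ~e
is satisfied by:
  {e: False}


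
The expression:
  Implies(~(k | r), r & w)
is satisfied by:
  {r: True, k: True}
  {r: True, k: False}
  {k: True, r: False}


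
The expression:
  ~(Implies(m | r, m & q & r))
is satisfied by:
  {r: True, m: False, q: False}
  {r: True, q: True, m: False}
  {r: True, m: True, q: False}
  {m: True, q: False, r: False}
  {q: True, m: True, r: False}


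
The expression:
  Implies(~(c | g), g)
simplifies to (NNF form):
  c | g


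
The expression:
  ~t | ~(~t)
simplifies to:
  True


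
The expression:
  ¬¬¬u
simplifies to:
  ¬u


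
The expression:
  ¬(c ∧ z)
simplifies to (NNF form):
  ¬c ∨ ¬z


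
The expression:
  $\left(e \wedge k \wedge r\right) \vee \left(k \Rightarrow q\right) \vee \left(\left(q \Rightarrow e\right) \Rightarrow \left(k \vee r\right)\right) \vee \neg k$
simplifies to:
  $\text{True}$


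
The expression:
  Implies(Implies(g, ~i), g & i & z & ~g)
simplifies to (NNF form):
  g & i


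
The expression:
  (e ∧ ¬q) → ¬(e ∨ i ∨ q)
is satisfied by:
  {q: True, e: False}
  {e: False, q: False}
  {e: True, q: True}


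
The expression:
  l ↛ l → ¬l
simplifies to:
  True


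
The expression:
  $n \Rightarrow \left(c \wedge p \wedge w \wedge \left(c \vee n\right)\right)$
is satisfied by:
  {w: True, p: True, c: True, n: False}
  {w: True, p: True, c: False, n: False}
  {w: True, c: True, p: False, n: False}
  {w: True, c: False, p: False, n: False}
  {p: True, c: True, w: False, n: False}
  {p: True, c: False, w: False, n: False}
  {c: True, w: False, p: False, n: False}
  {c: False, w: False, p: False, n: False}
  {n: True, w: True, p: True, c: True}


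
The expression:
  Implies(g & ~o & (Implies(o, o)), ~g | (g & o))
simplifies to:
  o | ~g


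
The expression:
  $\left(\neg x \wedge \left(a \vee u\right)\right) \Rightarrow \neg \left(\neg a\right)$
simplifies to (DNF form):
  $a \vee x \vee \neg u$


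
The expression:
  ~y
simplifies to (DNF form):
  ~y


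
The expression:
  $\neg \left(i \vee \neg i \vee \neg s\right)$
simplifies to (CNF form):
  $\text{False}$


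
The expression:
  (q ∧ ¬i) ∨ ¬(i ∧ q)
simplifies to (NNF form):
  ¬i ∨ ¬q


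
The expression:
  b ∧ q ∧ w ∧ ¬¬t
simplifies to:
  b ∧ q ∧ t ∧ w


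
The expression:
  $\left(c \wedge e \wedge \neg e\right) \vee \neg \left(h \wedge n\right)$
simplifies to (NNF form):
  $\neg h \vee \neg n$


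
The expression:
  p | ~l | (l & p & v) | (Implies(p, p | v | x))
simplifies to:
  True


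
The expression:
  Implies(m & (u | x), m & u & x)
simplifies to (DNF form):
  ~m | (u & x) | (~u & ~x)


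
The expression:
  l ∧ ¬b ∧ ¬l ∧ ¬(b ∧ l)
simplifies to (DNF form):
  False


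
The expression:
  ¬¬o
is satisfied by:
  {o: True}


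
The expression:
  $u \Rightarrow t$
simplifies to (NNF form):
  $t \vee \neg u$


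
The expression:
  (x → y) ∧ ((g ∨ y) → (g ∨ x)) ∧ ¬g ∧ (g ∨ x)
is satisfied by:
  {x: True, y: True, g: False}


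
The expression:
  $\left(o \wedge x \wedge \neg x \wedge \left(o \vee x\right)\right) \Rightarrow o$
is always true.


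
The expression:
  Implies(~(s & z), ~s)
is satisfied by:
  {z: True, s: False}
  {s: False, z: False}
  {s: True, z: True}


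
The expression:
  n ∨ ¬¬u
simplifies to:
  n ∨ u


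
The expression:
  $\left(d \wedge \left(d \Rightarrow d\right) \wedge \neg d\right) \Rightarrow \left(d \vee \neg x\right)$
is always true.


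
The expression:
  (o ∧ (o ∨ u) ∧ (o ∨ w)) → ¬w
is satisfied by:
  {w: False, o: False}
  {o: True, w: False}
  {w: True, o: False}


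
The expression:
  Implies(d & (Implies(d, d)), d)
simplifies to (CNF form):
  True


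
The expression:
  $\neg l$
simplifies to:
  $\neg l$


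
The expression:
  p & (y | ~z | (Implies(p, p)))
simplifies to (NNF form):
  p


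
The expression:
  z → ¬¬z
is always true.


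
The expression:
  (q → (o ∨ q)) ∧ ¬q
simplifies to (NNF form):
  ¬q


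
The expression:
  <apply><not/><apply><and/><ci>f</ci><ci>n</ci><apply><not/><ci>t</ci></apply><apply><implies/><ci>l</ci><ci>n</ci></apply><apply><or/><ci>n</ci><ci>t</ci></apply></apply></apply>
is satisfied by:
  {t: True, n: False, f: False}
  {t: False, n: False, f: False}
  {f: True, t: True, n: False}
  {f: True, t: False, n: False}
  {n: True, t: True, f: False}
  {n: True, t: False, f: False}
  {n: True, f: True, t: True}


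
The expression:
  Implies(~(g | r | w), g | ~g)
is always true.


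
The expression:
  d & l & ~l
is never true.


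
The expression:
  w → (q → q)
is always true.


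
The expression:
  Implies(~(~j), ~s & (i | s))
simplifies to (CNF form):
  (i | ~j) & (~j | ~s)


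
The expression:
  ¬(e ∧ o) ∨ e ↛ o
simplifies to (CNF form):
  ¬e ∨ ¬o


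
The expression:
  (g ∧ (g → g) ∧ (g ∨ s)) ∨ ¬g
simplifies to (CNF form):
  True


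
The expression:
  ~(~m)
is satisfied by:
  {m: True}


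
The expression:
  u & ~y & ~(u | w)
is never true.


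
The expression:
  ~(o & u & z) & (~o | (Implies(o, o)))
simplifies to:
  ~o | ~u | ~z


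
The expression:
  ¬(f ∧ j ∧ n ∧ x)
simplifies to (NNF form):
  ¬f ∨ ¬j ∨ ¬n ∨ ¬x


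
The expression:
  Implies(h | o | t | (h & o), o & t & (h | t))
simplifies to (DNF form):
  (o & t) | (o & ~o) | (o & t & ~h) | (o & t & ~t) | (o & ~h & ~o) | (o & ~o & ~t) | (t & ~h & ~t) | (~h & ~o & ~t)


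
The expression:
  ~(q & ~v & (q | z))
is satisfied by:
  {v: True, q: False}
  {q: False, v: False}
  {q: True, v: True}


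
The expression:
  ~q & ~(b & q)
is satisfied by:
  {q: False}


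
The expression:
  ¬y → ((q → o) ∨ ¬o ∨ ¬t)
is always true.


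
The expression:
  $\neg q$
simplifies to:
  $\neg q$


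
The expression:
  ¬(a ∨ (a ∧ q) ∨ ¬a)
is never true.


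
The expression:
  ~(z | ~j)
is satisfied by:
  {j: True, z: False}


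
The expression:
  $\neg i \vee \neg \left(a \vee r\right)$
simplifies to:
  $\left(\neg a \wedge \neg r\right) \vee \neg i$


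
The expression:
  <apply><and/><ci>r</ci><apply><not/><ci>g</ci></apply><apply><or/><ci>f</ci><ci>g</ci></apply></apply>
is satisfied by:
  {r: True, f: True, g: False}


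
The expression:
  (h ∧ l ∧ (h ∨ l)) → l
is always true.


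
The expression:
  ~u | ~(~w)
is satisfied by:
  {w: True, u: False}
  {u: False, w: False}
  {u: True, w: True}


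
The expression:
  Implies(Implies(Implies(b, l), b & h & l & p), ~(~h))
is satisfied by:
  {l: True, h: True, b: False}
  {l: True, h: False, b: False}
  {h: True, l: False, b: False}
  {l: False, h: False, b: False}
  {b: True, l: True, h: True}
  {b: True, l: True, h: False}
  {b: True, h: True, l: False}


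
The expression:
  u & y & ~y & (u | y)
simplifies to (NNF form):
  False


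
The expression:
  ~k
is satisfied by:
  {k: False}


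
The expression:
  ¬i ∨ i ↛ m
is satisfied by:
  {m: False, i: False}
  {i: True, m: False}
  {m: True, i: False}


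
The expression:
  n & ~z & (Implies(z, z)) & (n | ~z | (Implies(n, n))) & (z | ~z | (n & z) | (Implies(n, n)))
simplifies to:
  n & ~z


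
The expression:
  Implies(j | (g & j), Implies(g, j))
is always true.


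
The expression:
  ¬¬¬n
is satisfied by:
  {n: False}


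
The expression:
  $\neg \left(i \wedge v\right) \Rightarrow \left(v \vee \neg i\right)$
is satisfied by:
  {v: True, i: False}
  {i: False, v: False}
  {i: True, v: True}


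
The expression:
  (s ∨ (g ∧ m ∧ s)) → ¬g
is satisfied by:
  {s: False, g: False}
  {g: True, s: False}
  {s: True, g: False}


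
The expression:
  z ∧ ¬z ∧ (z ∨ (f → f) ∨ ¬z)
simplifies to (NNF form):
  False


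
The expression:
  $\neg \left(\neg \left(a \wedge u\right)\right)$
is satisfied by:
  {a: True, u: True}


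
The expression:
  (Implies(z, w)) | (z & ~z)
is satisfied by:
  {w: True, z: False}
  {z: False, w: False}
  {z: True, w: True}


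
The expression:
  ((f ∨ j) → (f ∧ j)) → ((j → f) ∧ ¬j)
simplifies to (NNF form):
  ¬f ∨ ¬j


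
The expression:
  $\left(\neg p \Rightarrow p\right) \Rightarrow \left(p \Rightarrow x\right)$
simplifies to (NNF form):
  $x \vee \neg p$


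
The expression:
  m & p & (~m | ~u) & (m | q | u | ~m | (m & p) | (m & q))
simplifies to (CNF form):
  m & p & ~u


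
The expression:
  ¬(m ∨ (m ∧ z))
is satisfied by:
  {m: False}


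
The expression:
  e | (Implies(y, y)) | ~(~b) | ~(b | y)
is always true.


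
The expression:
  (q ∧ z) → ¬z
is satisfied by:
  {q: False, z: False}
  {z: True, q: False}
  {q: True, z: False}


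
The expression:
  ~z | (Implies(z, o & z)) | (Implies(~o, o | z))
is always true.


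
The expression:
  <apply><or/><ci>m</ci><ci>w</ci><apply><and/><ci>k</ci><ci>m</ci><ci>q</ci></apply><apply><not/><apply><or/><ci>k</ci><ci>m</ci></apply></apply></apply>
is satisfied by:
  {w: True, m: True, k: False}
  {w: True, k: False, m: False}
  {m: True, k: False, w: False}
  {m: False, k: False, w: False}
  {w: True, m: True, k: True}
  {w: True, k: True, m: False}
  {m: True, k: True, w: False}


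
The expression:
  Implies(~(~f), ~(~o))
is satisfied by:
  {o: True, f: False}
  {f: False, o: False}
  {f: True, o: True}


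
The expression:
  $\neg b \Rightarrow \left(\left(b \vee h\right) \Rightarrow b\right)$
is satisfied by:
  {b: True, h: False}
  {h: False, b: False}
  {h: True, b: True}


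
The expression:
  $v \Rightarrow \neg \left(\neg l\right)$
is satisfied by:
  {l: True, v: False}
  {v: False, l: False}
  {v: True, l: True}


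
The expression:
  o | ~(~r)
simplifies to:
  o | r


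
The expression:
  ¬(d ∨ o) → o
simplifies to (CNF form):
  d ∨ o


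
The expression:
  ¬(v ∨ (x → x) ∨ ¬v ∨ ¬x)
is never true.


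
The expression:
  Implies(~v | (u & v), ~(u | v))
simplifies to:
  ~u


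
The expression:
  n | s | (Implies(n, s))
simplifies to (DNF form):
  True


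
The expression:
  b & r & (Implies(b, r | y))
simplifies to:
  b & r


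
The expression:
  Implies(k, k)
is always true.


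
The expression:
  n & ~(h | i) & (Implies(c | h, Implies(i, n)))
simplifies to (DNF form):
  n & ~h & ~i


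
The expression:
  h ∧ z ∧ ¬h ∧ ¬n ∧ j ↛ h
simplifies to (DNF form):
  False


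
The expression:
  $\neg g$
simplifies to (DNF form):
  $\neg g$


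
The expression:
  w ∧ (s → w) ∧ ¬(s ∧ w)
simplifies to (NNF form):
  w ∧ ¬s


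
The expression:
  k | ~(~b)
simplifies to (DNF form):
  b | k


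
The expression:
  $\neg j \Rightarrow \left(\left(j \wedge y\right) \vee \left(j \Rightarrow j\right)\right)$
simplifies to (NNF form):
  $\text{True}$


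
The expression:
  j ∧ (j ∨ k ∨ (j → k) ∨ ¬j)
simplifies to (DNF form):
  j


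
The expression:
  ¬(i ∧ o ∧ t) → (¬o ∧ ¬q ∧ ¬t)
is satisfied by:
  {i: True, t: False, o: False, q: False}
  {i: False, t: False, o: False, q: False}
  {o: True, t: True, i: True, q: False}
  {o: True, q: True, t: True, i: True}


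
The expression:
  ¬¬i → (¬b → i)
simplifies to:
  True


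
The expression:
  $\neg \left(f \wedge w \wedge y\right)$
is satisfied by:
  {w: False, y: False, f: False}
  {f: True, w: False, y: False}
  {y: True, w: False, f: False}
  {f: True, y: True, w: False}
  {w: True, f: False, y: False}
  {f: True, w: True, y: False}
  {y: True, w: True, f: False}


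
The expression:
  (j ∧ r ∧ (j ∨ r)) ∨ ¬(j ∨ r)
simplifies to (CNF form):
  (j ∨ ¬j) ∧ (j ∨ ¬r) ∧ (r ∨ ¬j) ∧ (r ∨ ¬r)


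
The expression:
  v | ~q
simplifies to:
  v | ~q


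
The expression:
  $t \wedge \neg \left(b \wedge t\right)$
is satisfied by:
  {t: True, b: False}


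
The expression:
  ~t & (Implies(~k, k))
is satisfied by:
  {k: True, t: False}


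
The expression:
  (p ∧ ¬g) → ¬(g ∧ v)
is always true.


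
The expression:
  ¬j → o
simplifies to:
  j ∨ o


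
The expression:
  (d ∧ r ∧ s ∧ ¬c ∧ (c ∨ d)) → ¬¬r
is always true.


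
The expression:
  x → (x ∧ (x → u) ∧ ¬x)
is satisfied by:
  {x: False}


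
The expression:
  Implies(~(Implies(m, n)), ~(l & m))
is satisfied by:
  {n: True, l: False, m: False}
  {l: False, m: False, n: False}
  {n: True, m: True, l: False}
  {m: True, l: False, n: False}
  {n: True, l: True, m: False}
  {l: True, n: False, m: False}
  {n: True, m: True, l: True}


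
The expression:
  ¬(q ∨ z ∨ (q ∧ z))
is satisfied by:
  {q: False, z: False}


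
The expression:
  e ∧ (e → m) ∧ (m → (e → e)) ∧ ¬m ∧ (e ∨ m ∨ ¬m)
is never true.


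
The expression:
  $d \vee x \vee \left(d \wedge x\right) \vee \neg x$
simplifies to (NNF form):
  $\text{True}$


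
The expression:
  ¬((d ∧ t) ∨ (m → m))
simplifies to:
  False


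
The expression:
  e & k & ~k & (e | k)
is never true.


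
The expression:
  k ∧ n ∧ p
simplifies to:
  k ∧ n ∧ p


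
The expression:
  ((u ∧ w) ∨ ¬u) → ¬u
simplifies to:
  ¬u ∨ ¬w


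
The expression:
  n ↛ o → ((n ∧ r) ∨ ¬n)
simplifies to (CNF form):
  o ∨ r ∨ ¬n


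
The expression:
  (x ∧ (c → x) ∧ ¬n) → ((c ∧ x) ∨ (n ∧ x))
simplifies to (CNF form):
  c ∨ n ∨ ¬x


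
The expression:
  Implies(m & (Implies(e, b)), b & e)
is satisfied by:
  {e: True, m: False}
  {m: False, e: False}
  {m: True, e: True}


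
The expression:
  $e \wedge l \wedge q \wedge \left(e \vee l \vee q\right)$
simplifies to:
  $e \wedge l \wedge q$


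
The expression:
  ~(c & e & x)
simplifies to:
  ~c | ~e | ~x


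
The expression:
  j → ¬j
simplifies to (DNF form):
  ¬j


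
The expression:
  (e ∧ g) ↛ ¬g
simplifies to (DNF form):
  e ∧ g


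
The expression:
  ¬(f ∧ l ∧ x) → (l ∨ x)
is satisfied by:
  {x: True, l: True}
  {x: True, l: False}
  {l: True, x: False}


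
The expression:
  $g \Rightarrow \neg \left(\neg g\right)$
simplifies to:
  $\text{True}$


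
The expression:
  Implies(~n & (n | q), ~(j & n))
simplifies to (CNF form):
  True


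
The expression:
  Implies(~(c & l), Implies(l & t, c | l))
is always true.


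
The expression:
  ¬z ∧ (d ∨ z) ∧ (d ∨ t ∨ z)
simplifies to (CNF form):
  d ∧ ¬z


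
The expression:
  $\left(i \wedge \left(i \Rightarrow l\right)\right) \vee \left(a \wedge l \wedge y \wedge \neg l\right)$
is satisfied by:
  {i: True, l: True}


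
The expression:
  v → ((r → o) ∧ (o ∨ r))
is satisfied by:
  {o: True, v: False}
  {v: False, o: False}
  {v: True, o: True}


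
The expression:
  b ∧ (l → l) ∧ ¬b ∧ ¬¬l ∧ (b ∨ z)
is never true.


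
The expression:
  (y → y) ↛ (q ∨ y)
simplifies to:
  ¬q ∧ ¬y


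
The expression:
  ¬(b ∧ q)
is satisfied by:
  {q: False, b: False}
  {b: True, q: False}
  {q: True, b: False}


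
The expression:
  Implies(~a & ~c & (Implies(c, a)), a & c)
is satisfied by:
  {a: True, c: True}
  {a: True, c: False}
  {c: True, a: False}


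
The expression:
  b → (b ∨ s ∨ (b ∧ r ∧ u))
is always true.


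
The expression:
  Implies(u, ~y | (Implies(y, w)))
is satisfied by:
  {w: True, u: False, y: False}
  {u: False, y: False, w: False}
  {y: True, w: True, u: False}
  {y: True, u: False, w: False}
  {w: True, u: True, y: False}
  {u: True, w: False, y: False}
  {y: True, u: True, w: True}


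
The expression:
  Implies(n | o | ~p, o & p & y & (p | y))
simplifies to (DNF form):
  (o & p & y) | (o & p & ~o) | (p & y & ~n) | (p & ~n & ~o)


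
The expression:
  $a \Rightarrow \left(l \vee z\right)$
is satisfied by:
  {z: True, l: True, a: False}
  {z: True, l: False, a: False}
  {l: True, z: False, a: False}
  {z: False, l: False, a: False}
  {a: True, z: True, l: True}
  {a: True, z: True, l: False}
  {a: True, l: True, z: False}


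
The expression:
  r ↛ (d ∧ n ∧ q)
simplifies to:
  r ∧ (¬d ∨ ¬n ∨ ¬q)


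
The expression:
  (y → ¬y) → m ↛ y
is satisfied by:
  {y: True, m: True}
  {y: True, m: False}
  {m: True, y: False}


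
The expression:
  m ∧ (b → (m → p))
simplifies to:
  m ∧ (p ∨ ¬b)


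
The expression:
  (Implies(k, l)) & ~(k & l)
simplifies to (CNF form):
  ~k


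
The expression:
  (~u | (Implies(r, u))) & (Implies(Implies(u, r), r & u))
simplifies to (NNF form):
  u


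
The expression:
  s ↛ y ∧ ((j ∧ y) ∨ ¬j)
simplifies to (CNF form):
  s ∧ ¬j ∧ ¬y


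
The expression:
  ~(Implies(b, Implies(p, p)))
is never true.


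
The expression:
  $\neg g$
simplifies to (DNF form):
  $\neg g$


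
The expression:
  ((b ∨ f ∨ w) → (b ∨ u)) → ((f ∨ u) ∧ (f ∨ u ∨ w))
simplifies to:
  f ∨ u ∨ (w ∧ ¬b)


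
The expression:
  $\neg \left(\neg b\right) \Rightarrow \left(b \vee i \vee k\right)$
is always true.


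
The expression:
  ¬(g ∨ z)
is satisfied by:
  {g: False, z: False}


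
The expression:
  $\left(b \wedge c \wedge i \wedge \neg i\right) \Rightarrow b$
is always true.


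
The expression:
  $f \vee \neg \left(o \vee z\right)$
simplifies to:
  $f \vee \left(\neg o \wedge \neg z\right)$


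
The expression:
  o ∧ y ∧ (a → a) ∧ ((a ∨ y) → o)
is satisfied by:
  {o: True, y: True}


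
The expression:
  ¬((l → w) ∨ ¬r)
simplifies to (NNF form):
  l ∧ r ∧ ¬w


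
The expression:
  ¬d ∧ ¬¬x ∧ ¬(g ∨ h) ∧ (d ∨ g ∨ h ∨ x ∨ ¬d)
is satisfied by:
  {x: True, g: False, d: False, h: False}


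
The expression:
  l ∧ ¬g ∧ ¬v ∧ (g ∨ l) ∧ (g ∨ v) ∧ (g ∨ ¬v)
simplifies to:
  False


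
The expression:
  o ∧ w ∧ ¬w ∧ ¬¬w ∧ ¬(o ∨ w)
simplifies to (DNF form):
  False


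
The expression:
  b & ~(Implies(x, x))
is never true.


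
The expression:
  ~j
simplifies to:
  ~j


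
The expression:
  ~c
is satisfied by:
  {c: False}


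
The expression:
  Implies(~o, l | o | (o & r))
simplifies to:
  l | o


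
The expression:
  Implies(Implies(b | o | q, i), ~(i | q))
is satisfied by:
  {i: False}


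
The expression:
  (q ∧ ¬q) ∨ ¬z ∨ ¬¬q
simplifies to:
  q ∨ ¬z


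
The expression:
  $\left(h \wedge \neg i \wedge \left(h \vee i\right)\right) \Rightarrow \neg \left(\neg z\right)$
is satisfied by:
  {i: True, z: True, h: False}
  {i: True, h: False, z: False}
  {z: True, h: False, i: False}
  {z: False, h: False, i: False}
  {i: True, z: True, h: True}
  {i: True, h: True, z: False}
  {z: True, h: True, i: False}


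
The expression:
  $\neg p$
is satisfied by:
  {p: False}


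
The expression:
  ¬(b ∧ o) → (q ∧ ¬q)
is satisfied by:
  {b: True, o: True}


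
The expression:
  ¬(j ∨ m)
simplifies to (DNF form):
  ¬j ∧ ¬m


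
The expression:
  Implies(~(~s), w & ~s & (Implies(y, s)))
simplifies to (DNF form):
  ~s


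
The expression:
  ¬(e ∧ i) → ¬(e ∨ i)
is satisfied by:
  {e: False, i: False}
  {i: True, e: True}


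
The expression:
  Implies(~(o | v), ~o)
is always true.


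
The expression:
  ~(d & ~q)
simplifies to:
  q | ~d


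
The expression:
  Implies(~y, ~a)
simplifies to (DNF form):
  y | ~a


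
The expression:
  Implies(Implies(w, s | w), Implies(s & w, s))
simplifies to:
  True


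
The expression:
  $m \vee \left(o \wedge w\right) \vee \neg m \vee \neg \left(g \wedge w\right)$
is always true.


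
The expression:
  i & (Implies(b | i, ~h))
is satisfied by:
  {i: True, h: False}


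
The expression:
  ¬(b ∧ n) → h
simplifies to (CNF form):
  (b ∨ h) ∧ (h ∨ n)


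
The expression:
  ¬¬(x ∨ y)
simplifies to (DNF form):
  x ∨ y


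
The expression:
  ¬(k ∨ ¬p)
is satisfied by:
  {p: True, k: False}


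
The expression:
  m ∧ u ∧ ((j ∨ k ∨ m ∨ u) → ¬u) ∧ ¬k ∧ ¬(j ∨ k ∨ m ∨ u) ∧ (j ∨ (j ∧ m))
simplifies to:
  False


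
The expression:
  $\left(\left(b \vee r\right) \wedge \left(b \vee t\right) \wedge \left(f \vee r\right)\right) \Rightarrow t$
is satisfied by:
  {t: True, f: False, b: False, r: False}
  {r: True, t: True, f: False, b: False}
  {t: True, f: True, r: False, b: False}
  {r: True, t: True, f: True, b: False}
  {r: False, f: False, t: False, b: False}
  {r: True, f: False, t: False, b: False}
  {f: True, r: False, t: False, b: False}
  {r: True, f: True, t: False, b: False}
  {b: True, t: True, r: False, f: False}
  {b: True, r: True, t: True, f: False}
  {b: True, t: True, f: True, r: False}
  {b: True, r: True, t: True, f: True}
  {b: True, r: False, f: False, t: False}


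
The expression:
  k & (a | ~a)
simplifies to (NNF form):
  k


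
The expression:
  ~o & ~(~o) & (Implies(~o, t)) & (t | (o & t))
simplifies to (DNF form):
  False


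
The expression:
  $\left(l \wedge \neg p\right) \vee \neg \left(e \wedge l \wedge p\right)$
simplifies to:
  $\neg e \vee \neg l \vee \neg p$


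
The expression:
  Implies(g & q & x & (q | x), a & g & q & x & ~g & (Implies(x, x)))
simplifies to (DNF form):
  ~g | ~q | ~x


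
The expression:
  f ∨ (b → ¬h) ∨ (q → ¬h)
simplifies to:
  f ∨ ¬b ∨ ¬h ∨ ¬q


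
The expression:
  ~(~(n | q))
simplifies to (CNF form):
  n | q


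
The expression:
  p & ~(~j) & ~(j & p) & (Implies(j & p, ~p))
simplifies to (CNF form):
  False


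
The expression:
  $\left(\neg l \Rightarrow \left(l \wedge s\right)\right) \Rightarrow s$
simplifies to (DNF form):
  $s \vee \neg l$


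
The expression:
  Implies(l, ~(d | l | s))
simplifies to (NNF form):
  ~l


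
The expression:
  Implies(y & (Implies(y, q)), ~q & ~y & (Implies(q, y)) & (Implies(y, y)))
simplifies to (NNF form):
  ~q | ~y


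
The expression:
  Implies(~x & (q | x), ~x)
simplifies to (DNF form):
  True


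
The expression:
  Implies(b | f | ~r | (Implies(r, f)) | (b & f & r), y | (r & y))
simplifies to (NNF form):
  y | (r & ~b & ~f)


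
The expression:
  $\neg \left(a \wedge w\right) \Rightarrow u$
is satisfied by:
  {a: True, u: True, w: True}
  {a: True, u: True, w: False}
  {u: True, w: True, a: False}
  {u: True, w: False, a: False}
  {a: True, w: True, u: False}


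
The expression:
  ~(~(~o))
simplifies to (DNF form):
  ~o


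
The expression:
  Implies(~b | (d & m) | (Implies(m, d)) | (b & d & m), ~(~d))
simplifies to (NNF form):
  d | (b & m)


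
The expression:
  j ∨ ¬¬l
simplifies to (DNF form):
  j ∨ l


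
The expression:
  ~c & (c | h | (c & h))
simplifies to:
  h & ~c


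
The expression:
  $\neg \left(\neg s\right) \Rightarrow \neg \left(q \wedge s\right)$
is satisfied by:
  {s: False, q: False}
  {q: True, s: False}
  {s: True, q: False}


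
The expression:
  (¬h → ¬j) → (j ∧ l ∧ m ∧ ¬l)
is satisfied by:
  {j: True, h: False}


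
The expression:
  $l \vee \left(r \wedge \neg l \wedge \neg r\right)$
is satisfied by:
  {l: True}


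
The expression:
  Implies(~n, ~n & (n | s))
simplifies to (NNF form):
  n | s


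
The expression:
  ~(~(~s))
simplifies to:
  ~s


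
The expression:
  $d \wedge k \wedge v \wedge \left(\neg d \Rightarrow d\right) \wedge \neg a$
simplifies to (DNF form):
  $d \wedge k \wedge v \wedge \neg a$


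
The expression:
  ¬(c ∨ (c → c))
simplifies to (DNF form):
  False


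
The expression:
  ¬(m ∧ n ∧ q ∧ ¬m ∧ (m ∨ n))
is always true.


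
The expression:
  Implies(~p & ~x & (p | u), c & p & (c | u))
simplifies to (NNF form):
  p | x | ~u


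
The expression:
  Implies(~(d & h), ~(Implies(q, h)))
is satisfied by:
  {d: True, q: True, h: False}
  {q: True, h: False, d: False}
  {h: True, d: True, q: True}
  {h: True, d: True, q: False}


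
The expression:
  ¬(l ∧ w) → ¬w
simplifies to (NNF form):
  l ∨ ¬w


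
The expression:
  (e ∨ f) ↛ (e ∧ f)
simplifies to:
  (e ∧ ¬f) ∨ (f ∧ ¬e)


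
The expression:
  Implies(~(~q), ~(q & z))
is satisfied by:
  {q: False, z: False}
  {z: True, q: False}
  {q: True, z: False}


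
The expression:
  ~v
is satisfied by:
  {v: False}


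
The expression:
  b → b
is always true.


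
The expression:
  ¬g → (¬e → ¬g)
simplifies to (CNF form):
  True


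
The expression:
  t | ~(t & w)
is always true.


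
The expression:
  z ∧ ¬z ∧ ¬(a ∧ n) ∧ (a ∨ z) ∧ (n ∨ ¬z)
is never true.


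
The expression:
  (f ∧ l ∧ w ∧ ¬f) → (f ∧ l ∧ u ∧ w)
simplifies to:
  True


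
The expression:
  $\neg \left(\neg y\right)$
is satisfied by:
  {y: True}


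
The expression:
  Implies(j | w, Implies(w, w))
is always true.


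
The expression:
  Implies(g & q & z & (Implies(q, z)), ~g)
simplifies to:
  ~g | ~q | ~z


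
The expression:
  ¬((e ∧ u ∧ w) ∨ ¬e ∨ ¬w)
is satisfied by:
  {e: True, w: True, u: False}


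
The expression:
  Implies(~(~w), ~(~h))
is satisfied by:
  {h: True, w: False}
  {w: False, h: False}
  {w: True, h: True}


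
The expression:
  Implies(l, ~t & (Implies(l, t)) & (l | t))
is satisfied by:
  {l: False}


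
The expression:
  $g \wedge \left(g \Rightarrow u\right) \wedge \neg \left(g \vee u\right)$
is never true.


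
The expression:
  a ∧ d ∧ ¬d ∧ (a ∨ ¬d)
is never true.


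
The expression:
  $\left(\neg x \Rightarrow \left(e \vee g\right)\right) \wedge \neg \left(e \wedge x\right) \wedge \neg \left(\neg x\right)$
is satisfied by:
  {x: True, e: False}


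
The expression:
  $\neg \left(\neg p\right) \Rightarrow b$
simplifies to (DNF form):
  $b \vee \neg p$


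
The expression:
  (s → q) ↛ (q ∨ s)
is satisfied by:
  {q: False, s: False}


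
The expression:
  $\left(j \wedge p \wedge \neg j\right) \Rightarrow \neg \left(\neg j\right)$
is always true.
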